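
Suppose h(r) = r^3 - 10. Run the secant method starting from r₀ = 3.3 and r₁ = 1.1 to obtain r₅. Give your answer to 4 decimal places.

h(3.3) = 25.937000, h(1.1) = -8.669000
r₂ = 1.100000 − (-8.669000)·(1.100000 − 3.300000) / (-8.669000 − 25.937000) = 1.100000 − (19.071800)/(-34.606000) = 1.651113
h(1.651113) = -5.498782
r₃ = 1.651113 − (-5.498782)·(1.651113 − 1.100000) / (-5.498782 − (-8.669000)) = 1.651113 − (-3.030448)/(3.170218) = 2.607024
h(2.607024) = 7.718834
r₄ = 2.607024 − 7.718834·(2.607024 − 1.651113) / (7.718834 − (-5.498782)) = 2.607024 − (7.378523)/(13.217617) = 2.048790
h(2.048790) = -1.400120
r₅ = 2.048790 − (-1.400120)·(2.048790 − 2.607024) / (-1.400120 − 7.718834) = 2.048790 − (0.781594)/(-9.118954) = 2.134501

2.1345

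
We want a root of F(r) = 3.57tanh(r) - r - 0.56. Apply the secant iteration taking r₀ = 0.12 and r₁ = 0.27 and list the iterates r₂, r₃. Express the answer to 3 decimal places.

0.224, 0.223

F(0.12) = -0.25364, F(0.27) = 0.11114
r₂ = 0.27000 − 0.11114·(0.27000 − 0.12000) / (0.11114 − (-0.25364)) = 0.27000 − (0.01667)/(0.36479) = 0.22430
F(0.22430) = 0.00328
r₃ = 0.22430 − 0.00328·(0.22430 − 0.27000) / (0.00328 − 0.11114) = 0.22430 − (-0.00015)/(-0.10786) = 0.22291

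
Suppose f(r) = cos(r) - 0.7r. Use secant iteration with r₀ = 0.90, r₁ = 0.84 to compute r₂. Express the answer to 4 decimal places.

0.8943

f(0.90) = -0.008390, f(0.84) = 0.079463
r₂ = 0.840000 − 0.079463·(0.840000 − 0.900000) / (0.079463 − (-0.008390)) = 0.840000 − (-0.004768)/(0.087853) = 0.894270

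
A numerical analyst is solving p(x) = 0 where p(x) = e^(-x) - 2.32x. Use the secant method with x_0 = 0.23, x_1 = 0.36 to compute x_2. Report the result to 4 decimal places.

0.3151

p(0.23) = 0.260934, p(0.36) = -0.137524
x_2 = 0.360000 − (-0.137524)·(0.360000 − 0.230000) / (-0.137524 − 0.260934) = 0.360000 − (-0.017878)/(-0.398457) = 0.315132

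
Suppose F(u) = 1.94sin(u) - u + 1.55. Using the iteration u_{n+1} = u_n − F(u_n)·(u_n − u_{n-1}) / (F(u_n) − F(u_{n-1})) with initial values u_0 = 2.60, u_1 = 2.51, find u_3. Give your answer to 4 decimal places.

2.5812

F(2.60) = -0.049927, F(2.51) = 0.185436
u_2 = 2.510000 − 0.185436·(2.510000 − 2.600000) / (0.185436 − (-0.049927)) = 2.510000 − (-0.016689)/(0.235363) = 2.580908
F(2.580908) = 0.000717
u_3 = 2.580908 − 0.000717·(2.580908 − 2.510000) / (0.000717 − 0.185436) = 2.580908 − (0.000051)/(-0.184719) = 2.581184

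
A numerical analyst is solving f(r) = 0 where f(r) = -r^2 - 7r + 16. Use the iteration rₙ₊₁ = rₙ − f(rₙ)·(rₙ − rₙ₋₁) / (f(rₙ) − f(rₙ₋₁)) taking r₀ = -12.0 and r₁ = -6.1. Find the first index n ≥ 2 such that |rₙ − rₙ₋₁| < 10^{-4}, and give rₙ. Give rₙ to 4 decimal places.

n = 7, rₙ = -8.8151

f(-12.0) = -44.000000, f(-6.1) = 21.490000
r₂ = -6.100000 − 21.490000·(5.900000)/(65.490000) = -8.036036;  |Δ| = 1.936036
f(-8.036036) = 7.674377
r₃ = -8.036036 − 7.674377·(-1.936036)/(-13.815623) = -9.111476;  |Δ| = 1.075440
f(-9.111476) = -3.238661
r₄ = -9.111476 − (-3.238661)·(-1.075440)/(-10.913038) = -8.792318;  |Δ| = 0.319158
f(-8.792318) = 0.241373
r₅ = -8.792318 − 0.241373·(0.319158)/(3.480034) = -8.814454;  |Δ| = 0.022137
f(-8.814454) = 0.006575
r₆ = -8.814454 − 0.006575·(-0.022137)/(-0.234798) = -8.815074;  |Δ| = 0.000620
f(-8.815074) = -0.000014
r₇ = -8.815074 − (-0.000014)·(-0.000620)/(-0.006589) = -8.815073;  |Δ| = 0.000001
|r₇ − r₆| = 0.000001 < 10^{-4}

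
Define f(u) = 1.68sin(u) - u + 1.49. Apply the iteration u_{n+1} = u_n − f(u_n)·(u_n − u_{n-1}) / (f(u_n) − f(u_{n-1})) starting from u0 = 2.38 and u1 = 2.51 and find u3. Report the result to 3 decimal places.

2.498

f(2.38) = 0.26933, f(2.51) = -0.02808
u2 = 2.51000 − (-0.02808)·(2.51000 − 2.38000) / (-0.02808 − 0.26933) = 2.51000 − (-0.00365)/(-0.29740) = 2.49773
f(2.49773) = 0.00076
u3 = 2.49773 − 0.00076·(2.49773 − 2.51000) / (0.00076 − (-0.02808)) = 2.49773 − (-0.00001)/(0.02884) = 2.49805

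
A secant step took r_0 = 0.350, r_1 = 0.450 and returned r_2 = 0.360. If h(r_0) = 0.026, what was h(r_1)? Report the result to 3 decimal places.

-0.234

The secant line through (0.350, 0.026) and (0.450, h(r_1)) crosses zero at r_2 = 0.360.
So (0.350, 0.026), (0.450, h(r_1)), (0.360, 0) are collinear:
h(r_1) = 0.026 · (0.450 − 0.360) / (0.350 − 0.360) = 0.026 · (0.09000)/(-0.01000) = -0.23400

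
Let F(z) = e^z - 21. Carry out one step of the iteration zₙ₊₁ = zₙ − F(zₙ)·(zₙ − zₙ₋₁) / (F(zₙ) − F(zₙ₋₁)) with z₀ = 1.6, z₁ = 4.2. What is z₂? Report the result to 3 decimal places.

F(1.6) = -16.04697, F(4.2) = 45.68633
z₂ = 4.20000 − 45.68633·(4.20000 − 1.60000) / (45.68633 − (-16.04697)) = 4.20000 − (118.78446)/(61.73330) = 2.27584

2.276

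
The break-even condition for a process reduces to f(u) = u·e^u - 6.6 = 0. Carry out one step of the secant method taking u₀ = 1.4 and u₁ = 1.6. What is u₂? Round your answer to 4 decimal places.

f(1.4) = -0.922720, f(1.6) = 1.324852
u₂ = 1.600000 − 1.324852·(1.600000 − 1.400000) / (1.324852 − (-0.922720)) = 1.600000 − (0.264970)/(2.247572) = 1.482108

1.4821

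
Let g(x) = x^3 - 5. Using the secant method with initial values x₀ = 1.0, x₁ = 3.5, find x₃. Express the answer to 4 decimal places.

g(1.0) = -4.000000, g(3.5) = 37.875000
x₂ = 3.500000 − 37.875000·(3.500000 − 1.000000) / (37.875000 − (-4.000000)) = 3.500000 − (94.687500)/(41.875000) = 1.238806
g(1.238806) = -3.098879
x₃ = 1.238806 − (-3.098879)·(1.238806 − 3.500000) / (-3.098879 − 37.875000) = 1.238806 − (7.007166)/(-40.973879) = 1.409821

1.4098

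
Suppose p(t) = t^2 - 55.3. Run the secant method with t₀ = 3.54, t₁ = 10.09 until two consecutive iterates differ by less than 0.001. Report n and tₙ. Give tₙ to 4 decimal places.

p(3.54) = -42.768400, p(10.09) = 46.508100
t₂ = 10.090000 − 46.508100·(6.550000)/(89.276500) = 6.677814;  |Δ| = 3.412186
p(6.677814) = -10.706805
t₃ = 6.677814 − (-10.706805)·(-3.412186)/(-57.214905) = 7.316347;  |Δ| = 0.638533
p(7.316347) = -1.771070
t₄ = 7.316347 − (-1.771070)·(0.638533)/(8.935735) = 7.442905;  |Δ| = 0.126558
p(7.442905) = 0.096828
t₅ = 7.442905 − 0.096828·(0.126558)/(1.867898) = 7.436344;  |Δ| = 0.006561
p(7.436344) = -0.000787
t₆ = 7.436344 − (-0.000787)·(-0.006561)/(-0.097615) = 7.436397;  |Δ| = 0.000053
|t₆ − t₅| = 0.000053 < 0.001

n = 6, tₙ = 7.4364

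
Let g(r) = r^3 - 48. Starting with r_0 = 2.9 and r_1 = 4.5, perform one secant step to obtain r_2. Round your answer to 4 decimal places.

g(2.9) = -23.611000, g(4.5) = 43.125000
r_2 = 4.500000 − 43.125000·(4.500000 − 2.900000) / (43.125000 − (-23.611000)) = 4.500000 − (69.000000)/(66.736000) = 3.466075

3.4661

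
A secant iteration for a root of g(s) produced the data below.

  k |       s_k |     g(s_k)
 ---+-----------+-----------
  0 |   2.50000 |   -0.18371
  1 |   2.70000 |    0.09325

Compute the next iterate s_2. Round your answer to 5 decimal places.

s_2 = 2.70000 − 0.09325·(2.70000 − 2.50000) / (0.09325 − (-0.18371))
   = 2.70000 − (0.0186500)/(0.2769600) = 2.6326618

2.63266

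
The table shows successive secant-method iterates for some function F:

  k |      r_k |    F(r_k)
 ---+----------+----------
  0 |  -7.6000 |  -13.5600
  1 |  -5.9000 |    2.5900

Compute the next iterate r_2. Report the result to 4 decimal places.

r_2 = -5.9000 − 2.5900·(-5.9000 − (-7.6000)) / (2.5900 − (-13.5600))
   = -5.9000 − (4.403000)/(16.150000) = -6.172632

-6.1726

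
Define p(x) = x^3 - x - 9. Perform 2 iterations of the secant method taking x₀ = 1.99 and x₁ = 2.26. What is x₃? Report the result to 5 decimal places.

p(1.99) = -3.1094010, p(2.26) = 0.2831760
x₂ = 2.2600000 − 0.2831760·(2.2600000 − 1.9900000) / (0.2831760 − (-3.1094010)) = 2.2600000 − (0.0764575)/(3.3925770) = 2.2374633
p(2.2374633) = -0.0361806
x₃ = 2.2374633 − (-0.0361806)·(2.2374633 − 2.2600000) / (-0.0361806 − 0.2831760) = 2.2374633 − (0.0008154)/(-0.3193566) = 2.2400165

2.24002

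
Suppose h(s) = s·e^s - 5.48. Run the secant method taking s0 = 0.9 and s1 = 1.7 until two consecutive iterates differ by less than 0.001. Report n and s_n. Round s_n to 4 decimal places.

h(0.9) = -3.266357, h(1.7) = 3.825711
s2 = 1.700000 − 3.825711·(0.800000)/(7.092068) = 1.268452;  |Δ| = 0.431548
h(1.268452) = -0.970217
s3 = 1.268452 − (-0.970217)·(-0.431548)/(-4.795927) = 1.355754;  |Δ| = 0.087302
h(1.355754) = -0.220100
s4 = 1.355754 − (-0.220100)·(0.087302)/(0.750117) = 1.381370;  |Δ| = 0.025616
h(1.381370) = 0.018342
s5 = 1.381370 − 0.018342·(0.025616)/(0.238442) = 1.379400;  |Δ| = 0.001970
h(1.379400) = -0.000310
s6 = 1.379400 − (-0.000310)·(-0.001970)/(-0.018652) = 1.379433;  |Δ| = 0.000033
|s6 − s5| = 0.000033 < 0.001

n = 6, s_n = 1.3794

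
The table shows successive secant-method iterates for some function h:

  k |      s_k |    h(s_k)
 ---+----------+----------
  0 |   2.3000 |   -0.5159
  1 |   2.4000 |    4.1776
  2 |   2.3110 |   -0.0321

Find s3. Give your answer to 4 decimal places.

s3 = 2.3110 − (-0.0321)·(2.3110 − 2.4000) / (-0.0321 − 4.1776)
   = 2.3110 − (0.002857)/(-4.209700) = 2.311679

2.3117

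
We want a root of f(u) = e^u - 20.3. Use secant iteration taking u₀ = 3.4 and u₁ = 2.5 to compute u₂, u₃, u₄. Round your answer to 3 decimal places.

f(3.4) = 9.66410, f(2.5) = -8.11751
u₂ = 2.50000 − (-8.11751)·(2.50000 − 3.40000) / (-8.11751 − 9.66410) = 2.50000 − (7.30576)/(-17.78161) = 2.91086
f(2.91086) = -1.92740
u₃ = 2.91086 − (-1.92740)·(2.91086 − 2.50000) / (-1.92740 − (-8.11751)) = 2.91086 − (-0.79189)/(6.19010) = 3.03879
f(3.03879) = 0.57995
u₄ = 3.03879 − 0.57995·(3.03879 − 2.91086) / (0.57995 − (-1.92740)) = 3.03879 − (0.07419)/(2.50735) = 3.00920

2.911, 3.039, 3.009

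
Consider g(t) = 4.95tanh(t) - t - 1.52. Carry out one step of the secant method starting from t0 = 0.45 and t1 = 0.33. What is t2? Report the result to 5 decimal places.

0.41373

g(0.45) = 0.1184001, g(0.33) = -0.2733222
t2 = 0.3300000 − (-0.2733222)·(0.3300000 − 0.4500000) / (-0.2733222 − 0.1184001) = 0.3300000 − (0.0327987)/(-0.3917222) = 0.4137294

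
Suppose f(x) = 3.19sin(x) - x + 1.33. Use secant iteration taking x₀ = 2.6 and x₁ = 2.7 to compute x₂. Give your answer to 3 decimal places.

2.698

f(2.6) = 0.37445, f(2.7) = -0.00666
x₂ = 2.70000 − (-0.00666)·(2.70000 − 2.60000) / (-0.00666 − 0.37445) = 2.70000 − (-0.00067)/(-0.38111) = 2.69825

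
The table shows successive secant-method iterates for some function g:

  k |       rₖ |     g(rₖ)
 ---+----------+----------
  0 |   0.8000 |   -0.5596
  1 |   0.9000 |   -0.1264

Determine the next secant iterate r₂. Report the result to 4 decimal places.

r₂ = 0.9000 − (-0.1264)·(0.9000 − 0.8000) / (-0.1264 − (-0.5596))
   = 0.9000 − (-0.012640)/(0.433200) = 0.929178

0.9292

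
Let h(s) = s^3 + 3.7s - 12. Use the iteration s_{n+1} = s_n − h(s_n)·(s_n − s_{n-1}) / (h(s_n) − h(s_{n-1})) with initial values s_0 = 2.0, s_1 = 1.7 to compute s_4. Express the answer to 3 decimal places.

h(2.0) = 3.40000, h(1.7) = -0.79700
s_2 = 1.70000 − (-0.79700)·(1.70000 − 2.00000) / (-0.79700 − 3.40000) = 1.70000 − (0.23910)/(-4.19700) = 1.75697
h(1.75697) = -0.07555
s_3 = 1.75697 − (-0.07555)·(1.75697 − 1.70000) / (-0.07555 − (-0.79700)) = 1.75697 − (-0.00430)/(0.72145) = 1.76294
h(1.76294) = 0.00196
s_4 = 1.76294 − 0.00196·(1.76294 − 1.75697) / (0.00196 − (-0.07555)) = 1.76294 − (0.00001)/(0.07751) = 1.76278

1.763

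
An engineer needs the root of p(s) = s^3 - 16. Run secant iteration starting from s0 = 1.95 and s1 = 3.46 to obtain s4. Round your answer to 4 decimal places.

2.5245

p(1.95) = -8.585125, p(3.46) = 25.421736
s2 = 3.460000 − 25.421736·(3.460000 − 1.950000) / (25.421736 − (-8.585125)) = 3.460000 − (38.386821)/(34.006861) = 2.331204
p(2.331204) = -3.331050
s3 = 2.331204 − (-3.331050)·(2.331204 − 3.460000) / (-3.331050 − 25.421736) = 2.331204 − (3.760077)/(-28.752786) = 2.461976
p(2.461976) = -1.077157
s4 = 2.461976 − (-1.077157)·(2.461976 − 2.331204) / (-1.077157 − (-3.331050)) = 2.461976 − (-0.140863)/(2.253893) = 2.524474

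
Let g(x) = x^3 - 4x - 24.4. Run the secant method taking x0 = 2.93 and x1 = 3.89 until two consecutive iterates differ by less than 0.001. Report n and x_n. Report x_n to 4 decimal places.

g(2.93) = -10.966243, g(3.89) = 18.903869
x2 = 3.890000 − 18.903869·(0.960000)/(29.870112) = 3.282446;  |Δ| = 0.607554
g(3.282446) = -2.163236
x3 = 3.282446 − (-2.163236)·(-0.607554)/(-21.067105) = 3.344831;  |Δ| = 0.062386
g(3.344831) = -0.357699
x4 = 3.344831 − (-0.357699)·(0.062386)/(1.805536) = 3.357191;  |Δ| = 0.012359
g(3.357191) = 0.009224
x5 = 3.357191 − 0.009224·(0.012359)/(0.366923) = 3.356880;  |Δ| = 0.000311
|x5 − x4| = 0.000311 < 0.001

n = 5, x_n = 3.3569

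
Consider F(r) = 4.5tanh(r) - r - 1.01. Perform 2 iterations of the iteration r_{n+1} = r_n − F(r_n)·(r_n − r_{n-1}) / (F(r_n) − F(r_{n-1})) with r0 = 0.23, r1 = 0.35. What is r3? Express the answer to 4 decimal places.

0.2997

F(0.23) = -0.222872, F(0.35) = 0.153690
r2 = 0.350000 − 0.153690·(0.350000 − 0.230000) / (0.153690 − (-0.222872)) = 0.350000 − (0.018443)/(0.376562) = 0.301023
F(0.301023) = 0.004096
r3 = 0.301023 − 0.004096·(0.301023 − 0.350000) / (0.004096 − 0.153690) = 0.301023 − (-0.000201)/(-0.149594) = 0.299682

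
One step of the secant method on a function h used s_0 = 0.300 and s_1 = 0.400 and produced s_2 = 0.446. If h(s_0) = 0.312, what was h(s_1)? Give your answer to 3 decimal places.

0.098

The secant line through (0.300, 0.312) and (0.400, h(s_1)) crosses zero at s_2 = 0.446.
So (0.300, 0.312), (0.400, h(s_1)), (0.446, 0) are collinear:
h(s_1) = 0.312 · (0.400 − 0.446) / (0.300 − 0.446) = 0.312 · (-0.04600)/(-0.14600) = 0.09830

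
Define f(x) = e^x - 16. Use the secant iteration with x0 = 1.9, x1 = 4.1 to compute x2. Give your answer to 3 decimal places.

f(1.9) = -9.31411, f(4.1) = 44.34029
x2 = 4.10000 − 44.34029·(4.10000 − 1.90000) / (44.34029 − (-9.31411)) = 4.10000 − (97.54863)/(53.65439) = 2.28191

2.282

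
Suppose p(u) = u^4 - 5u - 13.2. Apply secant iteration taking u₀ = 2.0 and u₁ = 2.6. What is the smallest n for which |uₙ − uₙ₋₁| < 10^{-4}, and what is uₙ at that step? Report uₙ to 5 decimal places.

n = 6, uₙ = 2.22028

p(2.0) = -7.2000000, p(2.6) = 19.4976000
u₂ = 2.6000000 − 19.4976000·(0.6000000)/(26.6976000) = 2.1618123;  |Δ| = 0.4381877
p(2.1618123) = -2.1680910
u₃ = 2.1618123 − (-2.1680910)·(-0.4381877)/(-21.6656910) = 2.2056618;  |Δ| = 0.0438496
p(2.2056618) = -0.5606273
u₄ = 2.2056618 − (-0.5606273)·(0.0438496)/(1.6074637) = 2.2209550;  |Δ| = 0.0152932
p(2.2209550) = 0.0261750
u₅ = 2.2209550 − 0.0261750·(0.0152932)/(0.5868023) = 2.2202729;  |Δ| = 0.0006822
p(2.2202729) = -0.0002936
u₆ = 2.2202729 − (-0.0002936)·(-0.0006822)/(-0.0264686) = 2.2202804;  |Δ| = 0.0000076
|u₆ − u₅| = 0.0000076 < 10^{-4}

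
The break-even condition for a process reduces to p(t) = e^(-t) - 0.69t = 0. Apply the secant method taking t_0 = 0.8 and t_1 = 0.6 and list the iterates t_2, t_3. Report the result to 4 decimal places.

0.7135, 0.7115

p(0.8) = -0.102671, p(0.6) = 0.134812
t_2 = 0.600000 − 0.134812·(0.600000 − 0.800000) / (0.134812 − (-0.102671)) = 0.600000 − (-0.026962)/(0.237483) = 0.713534
p(0.713534) = -0.002429
t_3 = 0.713534 − (-0.002429)·(0.713534 − 0.600000) / (-0.002429 − 0.134812) = 0.713534 − (-0.000276)/(-0.137240) = 0.711525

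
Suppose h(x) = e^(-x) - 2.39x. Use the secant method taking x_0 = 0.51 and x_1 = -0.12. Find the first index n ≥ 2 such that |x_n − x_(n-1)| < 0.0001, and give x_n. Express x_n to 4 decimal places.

h(0.51) = -0.618404, h(-0.12) = 1.414297
x_2 = -0.120000 − 1.414297·(-0.630000)/(2.032701) = 0.318336;  |Δ| = 0.438336
h(0.318336) = -0.033466
x_3 = 0.318336 − (-0.033466)·(0.438336)/(-1.447763) = 0.308204;  |Δ| = 0.010132
h(0.308204) = -0.001842
x_4 = 0.308204 − (-0.001842)·(-0.010132)/(0.031624) = 0.307614;  |Δ| = 0.000590
h(0.307614) = 0.000002
x_5 = 0.307614 − 0.000002·(-0.000590)/(0.001844) = 0.307615;  |Δ| = 0.000001
|x_5 − x_4| = 0.000001 < 0.0001

n = 5, x_n = 0.3076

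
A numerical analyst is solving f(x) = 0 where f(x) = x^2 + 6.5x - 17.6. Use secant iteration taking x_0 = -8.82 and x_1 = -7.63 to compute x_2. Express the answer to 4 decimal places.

-8.5323

f(-8.82) = 2.862400, f(-7.63) = -8.978100
x_2 = -7.630000 − (-8.978100)·(-7.630000 − (-8.820000)) / (-8.978100 − 2.862400) = -7.630000 − (-10.683939)/(-11.840500) = -8.532322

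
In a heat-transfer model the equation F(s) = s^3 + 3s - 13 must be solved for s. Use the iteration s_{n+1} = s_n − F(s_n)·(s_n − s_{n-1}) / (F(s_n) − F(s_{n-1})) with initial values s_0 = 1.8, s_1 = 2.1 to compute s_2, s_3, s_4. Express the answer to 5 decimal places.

1.92252, 1.93088, 1.93148

F(1.8) = -1.7680000, F(2.1) = 2.5610000
s_2 = 2.1000000 − 2.5610000·(2.1000000 − 1.8000000) / (2.5610000 − (-1.7680000)) = 2.1000000 − (0.7683000)/(4.3290000) = 1.9225225
F(1.9225225) = -0.1266107
s_3 = 1.9225225 − (-0.1266107)·(1.9225225 − 2.1000000) / (-0.1266107 − 2.5610000) = 1.9225225 − (0.0224705)/(-2.6876107) = 1.9308833
F(1.9308833) = -0.0084178
s_4 = 1.9308833 − (-0.0084178)·(1.9308833 − 1.9225225) / (-0.0084178 − (-0.1266107)) = 1.9308833 − (-0.0000704)/(0.1181929) = 1.9314788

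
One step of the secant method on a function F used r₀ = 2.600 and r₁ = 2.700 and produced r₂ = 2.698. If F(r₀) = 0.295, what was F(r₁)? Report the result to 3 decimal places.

-0.006

The secant line through (2.600, 0.295) and (2.700, F(r₁)) crosses zero at r₂ = 2.698.
So (2.600, 0.295), (2.700, F(r₁)), (2.698, 0) are collinear:
F(r₁) = 0.295 · (2.700 − 2.698) / (2.600 − 2.698) = 0.295 · (0.00200)/(-0.09800) = -0.00602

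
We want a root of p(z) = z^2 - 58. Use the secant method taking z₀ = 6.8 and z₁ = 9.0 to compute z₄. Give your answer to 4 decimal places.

p(6.8) = -11.760000, p(9.0) = 23.000000
z₂ = 9.000000 − 23.000000·(9.000000 − 6.800000) / (23.000000 − (-11.760000)) = 9.000000 − (50.600000)/(34.760000) = 7.544304
p(7.544304) = -1.083480
z₃ = 7.544304 − (-1.083480)·(7.544304 − 9.000000) / (-1.083480 − 23.000000) = 7.544304 − (1.577218)/(-24.083480) = 7.609793
p(7.609793) = -0.091044
z₄ = 7.609793 − (-0.091044)·(7.609793 − 7.544304) / (-0.091044 − (-1.083480)) = 7.609793 − (-0.005962)/(0.992436) = 7.615801

7.6158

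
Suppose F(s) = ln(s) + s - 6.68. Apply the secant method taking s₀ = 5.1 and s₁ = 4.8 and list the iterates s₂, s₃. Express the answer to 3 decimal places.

F(5.1) = 0.04924, F(4.8) = -0.31138
s₂ = 4.80000 − (-0.31138)·(4.80000 − 5.10000) / (-0.31138 − 0.04924) = 4.80000 − (0.09342)/(-0.36062) = 5.05904
F(5.05904) = 0.00021
s₃ = 5.05904 − 0.00021·(5.05904 − 4.80000) / (0.00021 − (-0.31138)) = 5.05904 − (0.00006)/(0.31160) = 5.05886

5.059, 5.059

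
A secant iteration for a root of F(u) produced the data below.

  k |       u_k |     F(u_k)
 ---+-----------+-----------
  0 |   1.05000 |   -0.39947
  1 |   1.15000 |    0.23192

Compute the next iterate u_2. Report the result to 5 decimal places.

1.11327

u_2 = 1.15000 − 0.23192·(1.15000 − 1.05000) / (0.23192 − (-0.39947))
   = 1.15000 − (0.0231920)/(0.6313900) = 1.1132683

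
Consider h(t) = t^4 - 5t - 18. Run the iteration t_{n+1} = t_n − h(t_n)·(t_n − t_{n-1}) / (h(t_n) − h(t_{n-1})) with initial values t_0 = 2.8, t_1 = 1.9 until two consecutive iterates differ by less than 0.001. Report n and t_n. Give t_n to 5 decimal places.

n = 6, t_n = 2.33387

h(2.8) = 29.4656000, h(1.9) = -14.4679000
t_2 = 1.9000000 − (-14.4679000)·(-0.9000000)/(-43.9335000) = 2.1963823;  |Δ| = 0.2963823
h(2.1963823) = -5.7100184
t_3 = 2.1963823 − (-5.7100184)·(0.2963823)/(8.7578816) = 2.3896194;  |Δ| = 0.1932372
h(2.3896194) = 2.6592117
t_4 = 2.3896194 − 2.6592117·(0.1932372)/(8.3692301) = 2.3282209;  |Δ| = 0.0613985
h(2.3282209) = -0.2580649
t_5 = 2.3282209 − (-0.2580649)·(-0.0613985)/(-2.9172766) = 2.3336522;  |Δ| = 0.0054314
h(2.3336522) = -0.0100769
t_6 = 2.3336522 − (-0.0100769)·(0.0054314)/(0.2479880) = 2.3338730;  |Δ| = 0.0002207
|t_6 − t_5| = 0.0002207 < 0.001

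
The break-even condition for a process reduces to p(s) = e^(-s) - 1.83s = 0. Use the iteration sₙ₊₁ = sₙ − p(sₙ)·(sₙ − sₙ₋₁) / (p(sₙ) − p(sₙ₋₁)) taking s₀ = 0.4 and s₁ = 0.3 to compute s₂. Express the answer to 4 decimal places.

0.3757

p(0.4) = -0.061680, p(0.3) = 0.191818
s₂ = 0.300000 − 0.191818·(0.300000 − 0.400000) / (0.191818 − (-0.061680)) = 0.300000 − (-0.019182)/(0.253498) = 0.375668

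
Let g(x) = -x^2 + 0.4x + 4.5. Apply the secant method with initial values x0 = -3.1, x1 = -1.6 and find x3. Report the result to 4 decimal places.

g(-3.1) = -6.350000, g(-1.6) = 1.300000
x2 = -1.600000 − 1.300000·(-1.600000 − (-3.100000)) / (1.300000 − (-6.350000)) = -1.600000 − (1.950000)/(7.650000) = -1.854902
g(-1.854902) = 0.317378
x3 = -1.854902 − 0.317378·(-1.854902 − (-1.600000)) / (0.317378 − 1.300000) = -1.854902 − (-0.080900)/(-0.982622) = -1.937233

-1.9372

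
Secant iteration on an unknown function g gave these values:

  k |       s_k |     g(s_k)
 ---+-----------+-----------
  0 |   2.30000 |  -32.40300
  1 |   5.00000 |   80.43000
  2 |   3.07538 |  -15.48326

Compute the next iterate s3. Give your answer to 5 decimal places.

3.38607

s3 = 3.07538 − (-15.48326)·(3.07538 − 5.00000) / (-15.48326 − 80.43000)
   = 3.07538 − (29.7993919)/(-95.9132600) = 3.3860711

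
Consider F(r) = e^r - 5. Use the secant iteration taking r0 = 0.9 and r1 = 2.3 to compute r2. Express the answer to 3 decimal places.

F(0.9) = -2.54040, F(2.3) = 4.97418
r2 = 2.30000 − 4.97418·(2.30000 − 0.90000) / (4.97418 − (-2.54040)) = 2.30000 − (6.96386)/(7.51458) = 1.37329

1.373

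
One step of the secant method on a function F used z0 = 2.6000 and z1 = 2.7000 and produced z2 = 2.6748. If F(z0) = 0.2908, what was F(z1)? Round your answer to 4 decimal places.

The secant line through (2.6000, 0.2908) and (2.7000, F(z1)) crosses zero at z2 = 2.6748.
So (2.6000, 0.2908), (2.7000, F(z1)), (2.6748, 0) are collinear:
F(z1) = 0.2908 · (2.7000 − 2.6748) / (2.6000 − 2.6748) = 0.2908 · (0.025200)/(-0.074800) = -0.097970

-0.0980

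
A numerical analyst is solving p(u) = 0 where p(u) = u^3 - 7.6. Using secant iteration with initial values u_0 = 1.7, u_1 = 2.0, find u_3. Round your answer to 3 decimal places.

1.966

p(1.7) = -2.68700, p(2.0) = 0.40000
u_2 = 2.00000 − 0.40000·(2.00000 − 1.70000) / (0.40000 − (-2.68700)) = 2.00000 − (0.12000)/(3.08700) = 1.96113
p(1.96113) = -0.05746
u_3 = 1.96113 − (-0.05746)·(1.96113 − 2.00000) / (-0.05746 − 0.40000) = 1.96113 − (0.00223)/(-0.45746) = 1.96601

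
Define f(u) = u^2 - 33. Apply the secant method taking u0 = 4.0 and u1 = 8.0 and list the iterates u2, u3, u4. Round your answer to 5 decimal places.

f(4.0) = -17.0000000, f(8.0) = 31.0000000
u2 = 8.0000000 − 31.0000000·(8.0000000 − 4.0000000) / (31.0000000 − (-17.0000000)) = 8.0000000 − (124.0000000)/(48.0000000) = 5.4166667
f(5.4166667) = -3.6597222
u3 = 5.4166667 − (-3.6597222)·(5.4166667 − 8.0000000) / (-3.6597222 − 31.0000000) = 5.4166667 − (9.4542824)/(-34.6597222) = 5.6894410
f(5.6894410) = -0.6302612
u4 = 5.6894410 − (-0.6302612)·(5.6894410 − 5.4166667) / (-0.6302612 − (-3.6597222)) = 5.6894410 − (-0.1719191)/(3.0294610) = 5.7461901

5.41667, 5.68944, 5.74619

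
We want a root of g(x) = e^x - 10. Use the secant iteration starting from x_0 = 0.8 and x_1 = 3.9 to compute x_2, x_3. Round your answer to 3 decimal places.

1.311, 1.667

g(0.8) = -7.77446, g(3.9) = 39.40245
x_2 = 3.90000 − 39.40245·(3.90000 − 0.80000) / (39.40245 − (-7.77446)) = 3.90000 − (122.14759)/(47.17691) = 1.31086
g(1.31086) = -6.29064
x_3 = 1.31086 − (-6.29064)·(1.31086 − 3.90000) / (-6.29064 − 39.40245) = 1.31086 − (16.28733)/(-45.69308) = 1.66731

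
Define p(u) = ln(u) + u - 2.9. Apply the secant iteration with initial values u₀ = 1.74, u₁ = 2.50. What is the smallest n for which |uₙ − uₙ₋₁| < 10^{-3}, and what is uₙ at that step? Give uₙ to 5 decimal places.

n = 4, uₙ = 2.13945

p(1.74) = -0.6061149, p(2.50) = 0.5162907
u₂ = 2.5000000 − 0.5162907·(0.7600000)/(1.1224056) = 2.1504107;  |Δ| = 0.3495893
p(2.1504107) = 0.0160696
u₃ = 2.1504107 − 0.0160696·(-0.3495893)/(-0.5002211) = 2.1391802;  |Δ| = 0.0112306
p(2.1391802) = -0.0003972
u₄ = 2.1391802 − (-0.0003972)·(-0.0112306)/(-0.0164667) = 2.1394510;  |Δ| = 0.0002709
|u₄ − u₃| = 0.0002709 < 10^{-3}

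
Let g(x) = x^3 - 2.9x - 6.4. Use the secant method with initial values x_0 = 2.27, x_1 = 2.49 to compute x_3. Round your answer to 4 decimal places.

g(2.27) = -1.285917, g(2.49) = 1.817249
x_2 = 2.490000 − 1.817249·(2.490000 − 2.270000) / (1.817249 − (-1.285917)) = 2.490000 − (0.399795)/(3.103166) = 2.361166
g(2.361166) = -0.083640
x_3 = 2.361166 − (-0.083640)·(2.361166 − 2.490000) / (-0.083640 − 1.817249) = 2.361166 − (0.010776)/(-1.900889) = 2.366834

2.3668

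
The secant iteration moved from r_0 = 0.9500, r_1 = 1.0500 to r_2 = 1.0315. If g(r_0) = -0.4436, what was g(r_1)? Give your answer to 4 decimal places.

The secant line through (0.9500, -0.4436) and (1.0500, g(r_1)) crosses zero at r_2 = 1.0315.
So (0.9500, -0.4436), (1.0500, g(r_1)), (1.0315, 0) are collinear:
g(r_1) = -0.4436 · (1.0500 − 1.0315) / (0.9500 − 1.0315) = -0.4436 · (0.018500)/(-0.081500) = 0.100694

0.1007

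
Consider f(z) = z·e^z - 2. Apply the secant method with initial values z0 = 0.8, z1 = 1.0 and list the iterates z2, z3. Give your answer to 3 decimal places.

0.847, 0.852

f(0.8) = -0.21957, f(1.0) = 0.71828
z2 = 1.00000 − 0.71828·(1.00000 − 0.80000) / (0.71828 − (-0.21957)) = 1.00000 − (0.14366)/(0.93785) = 0.84682
f(0.84682) = -0.02502
z3 = 0.84682 − (-0.02502)·(0.84682 − 1.00000) / (-0.02502 − 0.71828) = 0.84682 − (0.00383)/(-0.74330) = 0.85198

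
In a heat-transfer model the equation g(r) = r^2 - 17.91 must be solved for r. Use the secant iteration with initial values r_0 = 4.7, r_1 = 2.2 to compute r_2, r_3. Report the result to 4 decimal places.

g(4.7) = 4.180000, g(2.2) = -13.070000
r_2 = 2.200000 − (-13.070000)·(2.200000 − 4.700000) / (-13.070000 − 4.180000) = 2.200000 − (32.675000)/(-17.250000) = 4.094203
g(4.094203) = -1.147503
r_3 = 4.094203 − (-1.147503)·(4.094203 − 2.200000) / (-1.147503 − (-13.070000)) = 4.094203 − (-2.173603)/(11.922497) = 4.276514

4.0942, 4.2765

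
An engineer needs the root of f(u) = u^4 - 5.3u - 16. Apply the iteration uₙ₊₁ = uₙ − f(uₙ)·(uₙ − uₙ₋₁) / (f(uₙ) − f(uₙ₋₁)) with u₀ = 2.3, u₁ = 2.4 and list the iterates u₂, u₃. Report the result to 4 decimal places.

2.3044, 2.3047

f(2.3) = -0.205900, f(2.4) = 4.457600
u₂ = 2.400000 − 4.457600·(2.400000 − 2.300000) / (4.457600 − (-0.205900)) = 2.400000 − (0.445760)/(4.663500) = 2.304415
f(2.304415) = -0.013805
u₃ = 2.304415 − (-0.013805)·(2.304415 − 2.400000) / (-0.013805 − 4.457600) = 2.304415 − (0.001320)/(-4.471405) = 2.304710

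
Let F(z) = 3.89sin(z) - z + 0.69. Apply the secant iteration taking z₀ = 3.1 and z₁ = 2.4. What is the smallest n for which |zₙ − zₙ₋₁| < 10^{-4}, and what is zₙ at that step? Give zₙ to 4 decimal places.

n = 5, zₙ = 2.6219

F(3.1) = -2.248251, F(2.4) = 0.917552
z₂ = 2.400000 − 0.917552·(-0.700000)/(3.165803) = 2.602883;  |Δ| = 0.202883
F(2.602883) = 0.082801
z₃ = 2.602883 − 0.082801·(0.202883)/(-0.834751) = 2.623007;  |Δ| = 0.020124
F(2.623007) = -0.004920
z₄ = 2.623007 − (-0.004920)·(0.020124)/(-0.087721) = 2.621878;  |Δ| = 0.001129
F(2.621878) = 0.000021
z₅ = 2.621878 − 0.000021·(-0.001129)/(0.004941) = 2.621883;  |Δ| = 0.000005
|z₅ − z₄| = 0.000005 < 10^{-4}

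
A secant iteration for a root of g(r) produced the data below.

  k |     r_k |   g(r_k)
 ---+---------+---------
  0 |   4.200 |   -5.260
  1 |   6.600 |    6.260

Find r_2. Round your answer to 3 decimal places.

5.296

r_2 = 6.600 − 6.260·(6.600 − 4.200) / (6.260 − (-5.260))
   = 6.600 − (15.02400)/(11.52000) = 5.29583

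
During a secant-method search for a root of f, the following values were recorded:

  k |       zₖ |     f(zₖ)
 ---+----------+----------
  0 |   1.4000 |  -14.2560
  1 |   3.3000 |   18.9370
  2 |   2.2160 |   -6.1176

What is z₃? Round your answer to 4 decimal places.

2.4807

z₃ = 2.2160 − (-6.1176)·(2.2160 − 3.3000) / (-6.1176 − 18.9370)
   = 2.2160 − (6.631478)/(-25.054600) = 2.480681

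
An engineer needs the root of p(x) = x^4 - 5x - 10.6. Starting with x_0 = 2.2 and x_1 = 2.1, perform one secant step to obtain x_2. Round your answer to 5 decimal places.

2.14750

p(2.2) = 1.8256000, p(2.1) = -1.6519000
x_2 = 2.1000000 − (-1.6519000)·(2.1000000 − 2.2000000) / (-1.6519000 − 1.8256000) = 2.1000000 − (0.1651900)/(-3.4775000) = 2.1475025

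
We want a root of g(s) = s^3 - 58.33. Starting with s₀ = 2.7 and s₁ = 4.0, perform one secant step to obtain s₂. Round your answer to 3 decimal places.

g(2.7) = -38.64700, g(4.0) = 5.67000
s₂ = 4.00000 − 5.67000·(4.00000 − 2.70000) / (5.67000 − (-38.64700)) = 4.00000 − (7.37100)/(44.31700) = 3.83368

3.834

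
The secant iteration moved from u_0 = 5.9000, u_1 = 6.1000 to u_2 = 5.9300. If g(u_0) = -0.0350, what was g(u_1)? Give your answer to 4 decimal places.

0.1983

The secant line through (5.9000, -0.0350) and (6.1000, g(u_1)) crosses zero at u_2 = 5.9300.
So (5.9000, -0.0350), (6.1000, g(u_1)), (5.9300, 0) are collinear:
g(u_1) = -0.0350 · (6.1000 − 5.9300) / (5.9000 − 5.9300) = -0.0350 · (0.170000)/(-0.030000) = 0.198333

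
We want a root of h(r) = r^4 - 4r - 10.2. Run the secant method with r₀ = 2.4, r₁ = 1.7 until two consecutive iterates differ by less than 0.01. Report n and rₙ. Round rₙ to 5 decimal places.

h(2.4) = 13.3776000, h(1.7) = -8.6479000
r₂ = 1.7000000 − (-8.6479000)·(-0.7000000)/(-22.0255000) = 1.9748419;  |Δ| = 0.2748419
h(1.9748419) = -2.8893638
r₃ = 1.9748419 − (-2.8893638)·(0.2748419)/(5.7585362) = 2.1127447;  |Δ| = 0.1379028
h(2.1127447) = 1.2735503
r₄ = 2.1127447 − 1.2735503·(0.1379028)/(4.1629141) = 2.0705564;  |Δ| = 0.0421883
h(2.0705564) = -0.1021089
r₅ = 2.0705564 − (-0.1021089)·(-0.0421883)/(-1.3756592) = 2.0736878;  |Δ| = 0.0031314
|r₅ − r₄| = 0.0031314 < 0.01

n = 5, rₙ = 2.07369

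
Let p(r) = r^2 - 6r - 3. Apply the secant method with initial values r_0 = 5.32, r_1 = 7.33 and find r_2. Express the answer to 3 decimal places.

6.315

p(5.32) = -6.61760, p(7.33) = 6.74890
r_2 = 7.33000 − 6.74890·(7.33000 − 5.32000) / (6.74890 − (-6.61760)) = 7.33000 − (13.56529)/(13.36650) = 6.31513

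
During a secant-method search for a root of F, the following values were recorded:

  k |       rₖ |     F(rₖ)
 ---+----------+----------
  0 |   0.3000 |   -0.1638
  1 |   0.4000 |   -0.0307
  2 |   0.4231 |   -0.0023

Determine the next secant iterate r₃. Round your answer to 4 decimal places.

0.4250

r₃ = 0.4231 − (-0.0023)·(0.4231 − 0.4000) / (-0.0023 − (-0.0307))
   = 0.4231 − (-0.000053)/(0.028400) = 0.424971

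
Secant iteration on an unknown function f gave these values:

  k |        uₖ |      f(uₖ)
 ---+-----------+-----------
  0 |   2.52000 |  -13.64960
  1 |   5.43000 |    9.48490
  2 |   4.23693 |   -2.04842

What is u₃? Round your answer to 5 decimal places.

u₃ = 4.23693 − (-2.04842)·(4.23693 − 5.43000) / (-2.04842 − 9.48490)
   = 4.23693 − (2.4439084)/(-11.5333200) = 4.4488298

4.44883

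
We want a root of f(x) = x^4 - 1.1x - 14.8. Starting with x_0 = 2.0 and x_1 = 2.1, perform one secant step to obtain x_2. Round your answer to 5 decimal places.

f(2.0) = -1.0000000, f(2.1) = 2.3381000
x_2 = 2.1000000 − 2.3381000·(2.1000000 − 2.0000000) / (2.3381000 − (-1.0000000)) = 2.1000000 − (0.2338100)/(3.3381000) = 2.0299572

2.02996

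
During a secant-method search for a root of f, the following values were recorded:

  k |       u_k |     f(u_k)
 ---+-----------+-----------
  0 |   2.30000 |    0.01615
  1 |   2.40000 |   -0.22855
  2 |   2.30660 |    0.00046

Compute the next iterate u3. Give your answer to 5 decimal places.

2.30679

u3 = 2.30660 − 0.00046·(2.30660 − 2.40000) / (0.00046 − (-0.22855))
   = 2.30660 − (-0.0000430)/(0.2290100) = 2.3067876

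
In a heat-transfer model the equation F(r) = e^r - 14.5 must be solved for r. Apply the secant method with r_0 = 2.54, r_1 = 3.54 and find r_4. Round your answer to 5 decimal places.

2.67463

F(2.54) = -1.8203290, F(3.54) = 19.9669192
r_2 = 3.5400000 − 19.9669192·(3.5400000 − 2.5400000) / (19.9669192 − (-1.8203290)) = 3.5400000 − (19.9669192)/(21.7872482) = 2.6235502
F(2.6235502) = -0.7154251
r_3 = 2.6235502 − (-0.7154251)·(2.6235502 − 3.5400000) / (-0.7154251 − 19.9669192) = 2.6235502 − (0.6556512)/(-20.6823443) = 2.6552512
F(2.6552512) = -0.2714400
r_4 = 2.6552512 − (-0.2714400)·(2.6552512 − 2.6235502) / (-0.2714400 − (-0.7154251)) = 2.6552512 − (-0.0086049)/(0.4439852) = 2.6746323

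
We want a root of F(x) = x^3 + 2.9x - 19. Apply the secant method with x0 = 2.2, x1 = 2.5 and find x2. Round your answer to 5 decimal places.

2.30118

F(2.2) = -1.9720000, F(2.5) = 3.8750000
x2 = 2.5000000 − 3.8750000·(2.5000000 − 2.2000000) / (3.8750000 − (-1.9720000)) = 2.5000000 − (1.1625000)/(5.8470000) = 2.3011801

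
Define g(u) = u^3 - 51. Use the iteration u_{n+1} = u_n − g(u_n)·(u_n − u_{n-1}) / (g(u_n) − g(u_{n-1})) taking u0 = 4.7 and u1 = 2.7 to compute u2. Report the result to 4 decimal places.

g(4.7) = 52.823000, g(2.7) = -31.317000
u2 = 2.700000 − (-31.317000)·(2.700000 − 4.700000) / (-31.317000 − 52.823000) = 2.700000 − (62.634000)/(-84.140000) = 3.444402

3.4444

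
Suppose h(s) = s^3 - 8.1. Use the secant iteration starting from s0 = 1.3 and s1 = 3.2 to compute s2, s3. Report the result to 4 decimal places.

1.6669, 1.8559

h(1.3) = -5.903000, h(3.2) = 24.668000
s2 = 3.200000 − 24.668000·(3.200000 − 1.300000) / (24.668000 − (-5.903000)) = 3.200000 − (46.869200)/(30.571000) = 1.666874
h(1.666874) = -3.468644
s3 = 1.666874 − (-3.468644)·(1.666874 − 3.200000) / (-3.468644 − 24.668000) = 1.666874 − (5.317868)/(-28.136644) = 1.855875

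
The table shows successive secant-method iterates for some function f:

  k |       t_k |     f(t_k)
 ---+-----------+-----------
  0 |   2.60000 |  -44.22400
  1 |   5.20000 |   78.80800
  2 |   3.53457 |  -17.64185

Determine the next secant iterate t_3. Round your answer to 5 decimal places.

3.83920

t_3 = 3.53457 − (-17.64185)·(3.53457 − 5.20000) / (-17.64185 − 78.80800)
   = 3.53457 − (29.3812662)/(-96.4498500) = 3.8391974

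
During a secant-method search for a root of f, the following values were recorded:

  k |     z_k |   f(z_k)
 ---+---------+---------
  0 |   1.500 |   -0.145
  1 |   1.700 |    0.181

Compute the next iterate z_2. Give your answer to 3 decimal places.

z_2 = 1.700 − 0.181·(1.700 − 1.500) / (0.181 − (-0.145))
   = 1.700 − (0.03620)/(0.32600) = 1.58896

1.589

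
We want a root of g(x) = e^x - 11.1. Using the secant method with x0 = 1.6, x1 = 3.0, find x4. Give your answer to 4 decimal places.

g(1.6) = -6.146968, g(3.0) = 8.985537
x2 = 3.000000 − 8.985537·(3.000000 − 1.600000) / (8.985537 − (-6.146968)) = 3.000000 − (12.579752)/(15.132504) = 2.168693
g(2.168693) = -2.353153
x3 = 2.168693 − (-2.353153)·(2.168693 − 3.000000) / (-2.353153 − 8.985537) = 2.168693 − (1.956191)/(-11.338689) = 2.341217
g(2.341217) = -0.706122
x4 = 2.341217 − (-0.706122)·(2.341217 − 2.168693) / (-0.706122 − (-2.353153)) = 2.341217 − (-0.121823)/(1.647030) = 2.415182

2.4152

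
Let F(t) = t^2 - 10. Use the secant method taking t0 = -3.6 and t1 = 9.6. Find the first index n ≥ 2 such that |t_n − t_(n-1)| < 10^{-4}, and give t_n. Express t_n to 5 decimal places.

n = 8, t_n = -3.16228

F(-3.6) = 2.9600000, F(9.6) = 82.1600000
t2 = 9.6000000 − 82.1600000·(13.2000000)/(79.2000000) = -4.0933333;  |Δ| = 13.6933333
F(-4.0933333) = 6.7553778
t3 = -4.0933333 − 6.7553778·(-13.6933333)/(-75.4046222) = -5.3200969;  |Δ| = 1.2267635
F(-5.3200969) = 18.3034305
t4 = -5.3200969 − 18.3034305·(-1.2267635)/(11.5480527) = -3.3757014;  |Δ| = 1.9443954
F(-3.3757014) = 1.3953602
t5 = -3.3757014 − 1.3953602·(1.9443954)/(-16.9080703) = -3.2152377;  |Δ| = 0.1604637
F(-3.2152377) = 0.3377535
t6 = -3.2152377 − 0.3377535·(0.1604637)/(-1.0576066) = -3.1639926;  |Δ| = 0.0512451
F(-3.1639926) = 0.0108490
t7 = -3.1639926 − 0.0108490·(0.0512451)/(-0.3269045) = -3.1622919;  |Δ| = 0.0017007
F(-3.1622919) = 0.0000900
t8 = -3.1622919 − 0.0000900·(0.0017007)/(-0.0107590) = -3.1622777;  |Δ| = 0.0000142
|t8 − t7| = 0.0000142 < 10^{-4}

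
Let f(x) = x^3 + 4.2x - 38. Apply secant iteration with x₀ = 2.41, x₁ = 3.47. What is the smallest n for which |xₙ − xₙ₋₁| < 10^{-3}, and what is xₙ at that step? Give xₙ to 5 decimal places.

f(2.41) = -13.8804790, f(3.47) = 18.3559230
x₂ = 3.4700000 − 18.3559230·(1.0600000)/(32.2364020) = 2.8664190;  |Δ| = 0.6035810
f(2.8664190) = -2.4095146
x₃ = 2.8664190 − (-2.4095146)·(-0.6035810)/(-20.7654376) = 2.9364555;  |Δ| = 0.0700364
f(2.9364555) = -0.3465046
x₄ = 2.9364555 − (-0.3465046)·(0.0700364)/(2.0630100) = 2.9482188;  |Δ| = 0.0117634
f(2.9482188) = 0.0084207
x₅ = 2.9482188 − 0.0084207·(0.0117634)/(0.3549253) = 2.9479398;  |Δ| = 0.0002791
|x₅ − x₄| = 0.0002791 < 10^{-3}

n = 5, xₙ = 2.94794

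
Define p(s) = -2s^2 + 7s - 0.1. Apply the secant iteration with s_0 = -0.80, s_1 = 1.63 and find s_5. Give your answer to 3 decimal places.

0.026

p(-0.80) = -6.98000, p(1.63) = 5.99620
s_2 = 1.63000 − 5.99620·(1.63000 − (-0.80000)) / (5.99620 − (-6.98000)) = 1.63000 − (14.57077)/(12.97620) = 0.50712
p(0.50712) = 2.93548
s_3 = 0.50712 − 2.93548·(0.50712 − 1.63000) / (2.93548 − 5.99620) = 0.50712 − (-3.29620)/(-3.06072) = -0.56982
p(-0.56982) = -4.73813
s_4 = -0.56982 − (-4.73813)·(-0.56982 − 0.50712) / (-4.73813 − 2.93548) = -0.56982 − (5.10267)/(-7.67361) = 0.09514
p(0.09514) = 0.54789
s_5 = 0.09514 − 0.54789·(0.09514 − (-0.56982)) / (0.54789 − (-4.73813)) = 0.09514 − (0.36433)/(5.28603) = 0.02622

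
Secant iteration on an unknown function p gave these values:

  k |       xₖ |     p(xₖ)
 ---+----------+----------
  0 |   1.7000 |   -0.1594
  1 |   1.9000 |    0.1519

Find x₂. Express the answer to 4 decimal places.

1.8024

x₂ = 1.9000 − 0.1519·(1.9000 − 1.7000) / (0.1519 − (-0.1594))
   = 1.9000 − (0.030380)/(0.311300) = 1.802409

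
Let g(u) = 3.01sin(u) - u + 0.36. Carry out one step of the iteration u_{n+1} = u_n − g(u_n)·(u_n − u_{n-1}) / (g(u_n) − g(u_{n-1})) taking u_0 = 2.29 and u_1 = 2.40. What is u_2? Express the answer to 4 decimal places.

g(2.29) = 0.334515, g(2.40) = -0.006856
u_2 = 2.400000 − (-0.006856)·(2.400000 − 2.290000) / (-0.006856 − 0.334515) = 2.400000 − (-0.000754)/(-0.341371) = 2.397791

2.3978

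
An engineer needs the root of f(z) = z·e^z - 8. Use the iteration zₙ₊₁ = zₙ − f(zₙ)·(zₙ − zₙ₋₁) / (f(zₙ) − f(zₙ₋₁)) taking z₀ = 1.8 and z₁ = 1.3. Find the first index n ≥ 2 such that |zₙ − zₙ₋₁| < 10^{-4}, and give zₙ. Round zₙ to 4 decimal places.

n = 6, zₙ = 1.6058

f(1.8) = 2.889365, f(1.3) = -3.229914
z₂ = 1.300000 − (-3.229914)·(-0.500000)/(-6.119280) = 1.563913;  |Δ| = 0.263913
f(1.563913) = -0.528439
z₃ = 1.563913 − (-0.528439)·(0.263913)/(2.701475) = 1.615537;  |Δ| = 0.051624
f(1.615537) = 0.127106
z₄ = 1.615537 − 0.127106·(0.051624)/(0.655545) = 1.605528;  |Δ| = 0.010010
f(1.605528) = -0.003690
z₅ = 1.605528 − (-0.003690)·(-0.010010)/(-0.130796) = 1.605810;  |Δ| = 0.000282
f(1.605810) = -0.000025
z₆ = 1.605810 − (-0.000025)·(0.000282)/(0.003666) = 1.605812;  |Δ| = 0.000002
|z₆ − z₅| = 0.000002 < 10^{-4}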